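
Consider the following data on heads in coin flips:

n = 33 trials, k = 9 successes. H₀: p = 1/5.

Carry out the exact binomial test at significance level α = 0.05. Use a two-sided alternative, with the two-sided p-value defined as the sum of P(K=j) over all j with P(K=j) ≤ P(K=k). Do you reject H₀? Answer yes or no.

Exact binomial: n=33, k=9, p₀=1/5=0.2000
P(X=j) = C(n,j)·p₀^j·(1−p₀)^(n−j); p = Σ P(X=j) over j with P(X=j) ≤ P(X=9)
p-value (two-sided) = 0.28085
At α=0.05: p ≥ α → fail to reject H₀

reject H₀: no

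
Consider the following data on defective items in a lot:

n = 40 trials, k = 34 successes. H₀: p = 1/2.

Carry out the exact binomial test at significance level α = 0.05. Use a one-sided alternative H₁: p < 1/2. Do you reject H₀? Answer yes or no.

reject H₀: no

Exact binomial: n=40, k=34, p₀=1/2=0.5000
P(X≤34) from Σ C(n,i)·p₀^i·(1−p₀)^(n−i)
p-value (one-sided, H₁ less) = 1.00000
At α=0.05: p ≥ α → fail to reject H₀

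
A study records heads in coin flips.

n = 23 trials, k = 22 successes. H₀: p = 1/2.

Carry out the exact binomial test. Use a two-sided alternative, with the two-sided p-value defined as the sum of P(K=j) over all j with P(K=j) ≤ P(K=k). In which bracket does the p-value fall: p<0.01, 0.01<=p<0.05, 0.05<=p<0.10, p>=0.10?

Exact binomial: n=23, k=22, p₀=1/2=0.5000
P(X=j) = C(n,j)·p₀^j·(1−p₀)^(n−j); p = Σ P(X=j) over j with P(X=j) ≤ P(X=22)
p-value (two-sided) = 0.00001
→ bracket: p<0.01

p-value bracket: p<0.01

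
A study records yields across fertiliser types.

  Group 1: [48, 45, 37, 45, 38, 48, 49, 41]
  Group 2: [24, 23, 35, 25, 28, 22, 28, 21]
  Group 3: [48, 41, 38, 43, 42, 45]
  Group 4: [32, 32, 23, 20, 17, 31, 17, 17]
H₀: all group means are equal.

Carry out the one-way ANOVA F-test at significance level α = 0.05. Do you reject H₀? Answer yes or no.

Group means [43.88, 25.75, 42.83, 23.62], grand mean 33.433
SSB = Σnᵢ(x̄ᵢ−x̄)² = 2644.283; SSW = ΣΣ(x−x̄ᵢ)² = 695.083
MSB = 2644.283/3 = 881.4278; MSW = 695.083/26 = 26.7340
F = MSB/MSW = 32.9703
df = (3, 26)
p-value (upper-tail) = 0.00000
At α=0.05: p < α → reject H₀

reject H₀: yes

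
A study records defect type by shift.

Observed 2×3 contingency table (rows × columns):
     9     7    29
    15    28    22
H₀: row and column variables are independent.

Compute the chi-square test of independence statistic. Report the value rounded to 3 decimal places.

test statistic = 11.815

Row totals [45, 65], col totals [24, 35, 51], n=110
χ² = (9−9.82)²/9.82 + (7−14.32)²/14.32 + (29−20.86)²/20.86 + (15−14.18)²/14.18 + (28−20.68)²/20.68 + (22−30.14)²/30.14 = 11.8150
df = 2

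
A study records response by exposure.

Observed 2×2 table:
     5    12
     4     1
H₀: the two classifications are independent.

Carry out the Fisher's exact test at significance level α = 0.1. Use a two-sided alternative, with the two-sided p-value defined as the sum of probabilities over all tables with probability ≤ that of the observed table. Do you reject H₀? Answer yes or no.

reject H₀: no

Margins: r₁=17, r₂=5, c₁=9, c₂=13, n=22
p_obs = C(17,5)·C(5,4)/C(22,9); sum pmf over tables with pmf ≤ p_obs
p-value (two-sided) = 0.11586
At α=0.1: p ≥ α → fail to reject H₀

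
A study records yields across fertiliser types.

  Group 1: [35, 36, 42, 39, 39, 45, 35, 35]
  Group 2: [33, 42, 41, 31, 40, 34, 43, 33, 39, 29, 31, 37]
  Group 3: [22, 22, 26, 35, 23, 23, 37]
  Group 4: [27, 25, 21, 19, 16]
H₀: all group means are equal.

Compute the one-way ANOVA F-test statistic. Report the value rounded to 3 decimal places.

Group means [38.25, 36.08, 26.86, 21.60], grand mean 32.344
SSB = Σnᵢ(x̄ᵢ−x̄)² = 1234.745; SSW = ΣΣ(x−x̄ᵢ)² = 680.474
MSB = 1234.745/3 = 411.5816; MSW = 680.474/28 = 24.3026
F = MSB/MSW = 16.9357
df = (3, 28)

test statistic = 16.936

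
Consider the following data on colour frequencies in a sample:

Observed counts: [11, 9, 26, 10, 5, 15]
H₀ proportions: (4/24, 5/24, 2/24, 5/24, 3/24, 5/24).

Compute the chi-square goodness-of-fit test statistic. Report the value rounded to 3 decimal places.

n = 76; E_i = n·p_i = [12.67, 15.83, 6.33, 15.83, 9.50, 15.83]
χ² = (11−12.67)²/12.67 + (9−15.83)²/15.83 + (26−6.33)²/6.33 + (10−15.83)²/15.83 + (5−9.50)²/9.50 + (15−15.83)²/15.83 = 68.5632
df = 5

test statistic = 68.563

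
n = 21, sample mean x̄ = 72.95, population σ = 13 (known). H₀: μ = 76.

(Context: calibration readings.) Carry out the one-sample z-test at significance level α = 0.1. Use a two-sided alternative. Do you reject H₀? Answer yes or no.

reject H₀: no

SE = σ/√n = 13/√21 = 2.8368
z = (x̄−μ₀)/SE = (72.95−76)/2.8368 = -1.0751
p-value (two-sided) = 0.28231
At α=0.1: p ≥ α → fail to reject H₀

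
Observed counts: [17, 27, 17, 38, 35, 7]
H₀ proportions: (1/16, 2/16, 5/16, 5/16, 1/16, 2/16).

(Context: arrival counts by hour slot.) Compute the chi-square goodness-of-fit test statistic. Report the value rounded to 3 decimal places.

n = 141; E_i = n·p_i = [8.81, 17.62, 44.06, 44.06, 8.81, 17.62]
χ² = (17−8.81)²/8.81 + (27−17.62)²/17.62 + (17−44.06)²/44.06 + (38−44.06)²/44.06 + (35−8.81)²/8.81 + (7−17.62)²/17.62 = 114.2738
df = 5

test statistic = 114.274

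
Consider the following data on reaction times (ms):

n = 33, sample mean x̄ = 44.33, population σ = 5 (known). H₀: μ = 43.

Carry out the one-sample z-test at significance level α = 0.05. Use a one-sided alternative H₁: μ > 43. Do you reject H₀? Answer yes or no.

SE = σ/√n = 5/√33 = 0.8704
z = (x̄−μ₀)/SE = (44.33−43)/0.8704 = 1.5281
p-value (one-sided, H₁ greater) = 0.06325
At α=0.05: p ≥ α → fail to reject H₀

reject H₀: no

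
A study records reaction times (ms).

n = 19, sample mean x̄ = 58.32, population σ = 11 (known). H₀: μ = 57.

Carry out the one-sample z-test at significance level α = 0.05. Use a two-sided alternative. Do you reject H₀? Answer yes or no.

reject H₀: no

SE = σ/√n = 11/√19 = 2.5236
z = (x̄−μ₀)/SE = (58.32−57)/2.5236 = 0.5231
p-value (two-sided) = 0.60093
At α=0.05: p ≥ α → fail to reject H₀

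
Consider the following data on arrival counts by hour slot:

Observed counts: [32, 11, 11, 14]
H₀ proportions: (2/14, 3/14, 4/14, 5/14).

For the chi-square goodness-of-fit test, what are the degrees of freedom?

df = k − 1 = 4 − 1 = 3

degrees of freedom = 3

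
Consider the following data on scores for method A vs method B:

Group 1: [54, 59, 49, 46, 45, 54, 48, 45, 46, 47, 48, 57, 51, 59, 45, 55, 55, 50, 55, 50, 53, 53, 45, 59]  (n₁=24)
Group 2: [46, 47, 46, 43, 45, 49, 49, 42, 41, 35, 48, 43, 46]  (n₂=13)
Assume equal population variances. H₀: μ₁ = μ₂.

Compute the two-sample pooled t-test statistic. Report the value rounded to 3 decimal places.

x̄₁=51.167, s₁=4.824, n₁=24
x̄₂=44.615, s₂=3.863, n₂=13
s_p² = [23·4.824² + 12·3.863²]/35 = 20.4117
SE = √(s_p²·(1/24+1/13)) = 1.5558
t = (51.167−44.615)/1.5558 = 4.2108
df = 35

test statistic = 4.211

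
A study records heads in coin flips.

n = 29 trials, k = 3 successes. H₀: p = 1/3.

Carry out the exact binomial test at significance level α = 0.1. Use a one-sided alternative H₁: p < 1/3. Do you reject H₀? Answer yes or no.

reject H₀: yes

Exact binomial: n=29, k=3, p₀=1/3=0.3333
P(X≤3) from Σ C(n,i)·p₀^i·(1−p₀)^(n−i)
p-value (one-sided, H₁ less) = 0.00449
At α=0.1: p < α → reject H₀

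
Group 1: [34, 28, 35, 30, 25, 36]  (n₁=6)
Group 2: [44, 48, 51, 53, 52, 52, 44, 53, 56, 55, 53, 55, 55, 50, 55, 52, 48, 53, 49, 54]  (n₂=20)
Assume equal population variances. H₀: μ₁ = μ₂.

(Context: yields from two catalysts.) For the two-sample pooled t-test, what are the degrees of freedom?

df = n₁ + n₂ − 2 = 6 + 20 − 2 = 24

degrees of freedom = 24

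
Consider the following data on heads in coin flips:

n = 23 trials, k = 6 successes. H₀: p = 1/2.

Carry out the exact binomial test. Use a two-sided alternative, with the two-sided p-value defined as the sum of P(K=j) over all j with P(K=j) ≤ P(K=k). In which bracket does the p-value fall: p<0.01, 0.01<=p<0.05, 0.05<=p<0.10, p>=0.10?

Exact binomial: n=23, k=6, p₀=1/2=0.5000
P(X=j) = C(n,j)·p₀^j·(1−p₀)^(n−j); p = Σ P(X=j) over j with P(X=j) ≤ P(X=6)
p-value (two-sided) = 0.03469
→ bracket: 0.01<=p<0.05

p-value bracket: 0.01<=p<0.05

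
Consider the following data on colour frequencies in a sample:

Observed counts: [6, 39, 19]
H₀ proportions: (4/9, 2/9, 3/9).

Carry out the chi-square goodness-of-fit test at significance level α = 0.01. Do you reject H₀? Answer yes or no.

reject H₀: yes

n = 64; E_i = n·p_i = [28.44, 14.22, 21.33]
χ² = (6−28.44)²/28.44 + (39−14.22)²/14.22 + (19−21.33)²/21.33 = 61.1328
df = 2
p-value (upper-tail) = 0.00000
At α=0.01: p < α → reject H₀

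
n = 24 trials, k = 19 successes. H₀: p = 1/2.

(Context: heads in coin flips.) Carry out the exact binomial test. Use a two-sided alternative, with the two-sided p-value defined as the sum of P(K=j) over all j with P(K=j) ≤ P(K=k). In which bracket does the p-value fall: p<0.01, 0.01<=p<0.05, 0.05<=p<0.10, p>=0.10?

p-value bracket: p<0.01

Exact binomial: n=24, k=19, p₀=1/2=0.5000
P(X=j) = C(n,j)·p₀^j·(1−p₀)^(n−j); p = Σ P(X=j) over j with P(X=j) ≤ P(X=19)
p-value (two-sided) = 0.00661
→ bracket: p<0.01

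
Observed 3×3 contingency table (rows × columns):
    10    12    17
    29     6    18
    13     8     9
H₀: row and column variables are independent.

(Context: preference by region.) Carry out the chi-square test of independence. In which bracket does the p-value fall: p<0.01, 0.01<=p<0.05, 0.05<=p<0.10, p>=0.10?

p-value bracket: 0.01<=p<0.05

Row totals [39, 53, 30], col totals [52, 26, 44], n=122
χ² = (10−16.62)²/16.62 + (12−8.31)²/8.31 + (17−14.07)²/14.07 + (29−22.59)²/22.59 + (6−11.30)²/11.30 + (18−19.11)²/19.11 + (13−12.79)²/12.79 + (8−6.39)²/6.39 + (9−10.82)²/10.82 = 9.9672
df = 4
p-value (upper-tail) = 0.04098
→ bracket: 0.01<=p<0.05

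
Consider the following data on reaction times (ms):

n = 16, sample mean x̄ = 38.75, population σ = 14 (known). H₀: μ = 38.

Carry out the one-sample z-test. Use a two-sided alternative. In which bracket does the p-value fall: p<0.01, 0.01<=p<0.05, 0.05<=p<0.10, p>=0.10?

SE = σ/√n = 14/√16 = 3.5000
z = (x̄−μ₀)/SE = (38.75−38)/3.5000 = 0.2143
p-value (two-sided) = 0.83032
→ bracket: p>=0.10

p-value bracket: p>=0.10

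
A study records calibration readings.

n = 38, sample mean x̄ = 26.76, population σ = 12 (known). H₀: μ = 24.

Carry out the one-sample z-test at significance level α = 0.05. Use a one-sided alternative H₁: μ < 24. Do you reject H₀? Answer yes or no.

SE = σ/√n = 12/√38 = 1.9467
z = (x̄−μ₀)/SE = (26.76−24)/1.9467 = 1.4178
p-value (one-sided, H₁ less) = 0.92188
At α=0.05: p ≥ α → fail to reject H₀

reject H₀: no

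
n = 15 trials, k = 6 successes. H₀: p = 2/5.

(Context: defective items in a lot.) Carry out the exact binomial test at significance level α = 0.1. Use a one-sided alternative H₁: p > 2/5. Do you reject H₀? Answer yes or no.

Exact binomial: n=15, k=6, p₀=2/5=0.4000
P(X≥6) from Σ C(n,i)·p₀^i·(1−p₀)^(n−i)
p-value (one-sided, H₁ greater) = 0.59678
At α=0.1: p ≥ α → fail to reject H₀

reject H₀: no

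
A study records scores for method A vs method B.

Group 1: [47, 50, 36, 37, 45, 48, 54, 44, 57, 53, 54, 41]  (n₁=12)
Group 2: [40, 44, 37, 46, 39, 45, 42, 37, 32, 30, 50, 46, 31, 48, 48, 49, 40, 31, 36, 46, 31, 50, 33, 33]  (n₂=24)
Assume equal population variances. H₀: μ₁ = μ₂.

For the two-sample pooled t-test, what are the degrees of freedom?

degrees of freedom = 34

df = n₁ + n₂ − 2 = 12 + 24 − 2 = 34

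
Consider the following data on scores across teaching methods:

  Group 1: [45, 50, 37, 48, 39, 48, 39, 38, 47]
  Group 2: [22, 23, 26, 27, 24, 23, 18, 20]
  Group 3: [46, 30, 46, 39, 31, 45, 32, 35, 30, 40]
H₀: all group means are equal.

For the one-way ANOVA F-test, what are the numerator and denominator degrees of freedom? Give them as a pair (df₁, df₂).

degrees of freedom = [2, 24]

k = 3 groups, N = 27 total
df = (k−1, N−k) = (3−1, 27−3) = (2, 24)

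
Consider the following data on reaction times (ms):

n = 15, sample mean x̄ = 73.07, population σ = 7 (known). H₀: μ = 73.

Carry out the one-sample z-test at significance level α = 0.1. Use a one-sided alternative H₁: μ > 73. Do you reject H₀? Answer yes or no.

reject H₀: no

SE = σ/√n = 7/√15 = 1.8074
z = (x̄−μ₀)/SE = (73.07−73)/1.8074 = 0.0387
p-value (one-sided, H₁ greater) = 0.48455
At α=0.1: p ≥ α → fail to reject H₀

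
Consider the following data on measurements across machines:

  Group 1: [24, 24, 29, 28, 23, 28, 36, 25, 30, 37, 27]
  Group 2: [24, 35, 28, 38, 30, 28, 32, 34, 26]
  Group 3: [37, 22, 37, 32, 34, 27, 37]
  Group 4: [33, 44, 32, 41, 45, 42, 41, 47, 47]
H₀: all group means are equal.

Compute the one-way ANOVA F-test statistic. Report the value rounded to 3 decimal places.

test statistic = 11.954

Group means [28.27, 30.56, 32.29, 41.33], grand mean 32.889
SSB = Σnᵢ(x̄ᵢ−x̄)² = 927.723; SSW = ΣΣ(x−x̄ᵢ)² = 827.833
MSB = 927.723/3 = 309.2410; MSW = 827.833/32 = 25.8698
F = MSB/MSW = 11.9538
df = (3, 32)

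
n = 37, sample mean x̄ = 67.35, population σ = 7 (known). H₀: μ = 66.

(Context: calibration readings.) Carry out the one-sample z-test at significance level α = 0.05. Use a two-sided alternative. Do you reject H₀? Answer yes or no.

reject H₀: no

SE = σ/√n = 7/√37 = 1.1508
z = (x̄−μ₀)/SE = (67.35−66)/1.1508 = 1.1731
p-value (two-sided) = 0.24075
At α=0.05: p ≥ α → fail to reject H₀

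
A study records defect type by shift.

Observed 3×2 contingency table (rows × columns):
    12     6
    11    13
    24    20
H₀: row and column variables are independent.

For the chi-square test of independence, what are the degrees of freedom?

df = (r−1)(c−1) = (3−1)·(2−1) = 2

degrees of freedom = 2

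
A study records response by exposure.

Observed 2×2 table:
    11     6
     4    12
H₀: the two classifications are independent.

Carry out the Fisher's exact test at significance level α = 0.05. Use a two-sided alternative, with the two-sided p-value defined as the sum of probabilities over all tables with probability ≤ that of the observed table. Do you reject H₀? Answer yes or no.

Margins: r₁=17, r₂=16, c₁=15, c₂=18, n=33
p_obs = C(17,11)·C(16,4)/C(33,15); sum pmf over tables with pmf ≤ p_obs
p-value (two-sided) = 0.03664
At α=0.05: p < α → reject H₀

reject H₀: yes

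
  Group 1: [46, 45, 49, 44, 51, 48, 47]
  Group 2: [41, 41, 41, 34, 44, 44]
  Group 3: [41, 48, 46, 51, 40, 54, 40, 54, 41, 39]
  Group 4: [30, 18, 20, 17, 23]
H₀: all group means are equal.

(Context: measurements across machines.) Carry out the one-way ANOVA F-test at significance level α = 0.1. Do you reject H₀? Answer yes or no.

reject H₀: yes

Group means [47.14, 40.83, 45.40, 21.60], grand mean 40.607
SSB = Σnᵢ(x̄ᵢ−x̄)² = 2335.388; SSW = ΣΣ(x−x̄ᵢ)² = 535.290
MSB = 2335.388/3 = 778.4627; MSW = 535.290/24 = 22.3038
F = MSB/MSW = 34.9027
df = (3, 24)
p-value (upper-tail) = 0.00000
At α=0.1: p < α → reject H₀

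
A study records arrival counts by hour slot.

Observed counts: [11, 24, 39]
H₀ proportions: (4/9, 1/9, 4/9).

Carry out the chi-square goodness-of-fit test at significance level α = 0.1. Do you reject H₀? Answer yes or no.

reject H₀: yes

n = 74; E_i = n·p_i = [32.89, 8.22, 32.89]
χ² = (11−32.89)²/32.89 + (24−8.22)²/8.22 + (39−32.89)²/32.89 = 45.9797
df = 2
p-value (upper-tail) = 0.00000
At α=0.1: p < α → reject H₀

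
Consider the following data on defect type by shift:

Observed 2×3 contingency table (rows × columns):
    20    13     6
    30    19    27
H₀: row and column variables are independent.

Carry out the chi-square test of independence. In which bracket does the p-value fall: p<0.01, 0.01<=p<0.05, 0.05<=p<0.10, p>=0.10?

p-value bracket: 0.05<=p<0.10

Row totals [39, 76], col totals [50, 32, 33], n=115
χ² = (20−16.96)²/16.96 + (13−10.85)²/10.85 + (6−11.19)²/11.19 + (30−33.04)²/33.04 + (19−21.15)²/21.15 + (27−21.81)²/21.81 = 5.1136
df = 2
p-value (upper-tail) = 0.07755
→ bracket: 0.05<=p<0.10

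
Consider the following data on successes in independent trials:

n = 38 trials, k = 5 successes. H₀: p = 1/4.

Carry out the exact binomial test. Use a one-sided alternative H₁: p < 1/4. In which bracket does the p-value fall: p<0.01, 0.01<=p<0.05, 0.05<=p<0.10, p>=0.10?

Exact binomial: n=38, k=5, p₀=1/4=0.2500
P(X≤5) from Σ C(n,i)·p₀^i·(1−p₀)^(n−i)
p-value (one-sided, H₁ less) = 0.06045
→ bracket: 0.05<=p<0.10

p-value bracket: 0.05<=p<0.10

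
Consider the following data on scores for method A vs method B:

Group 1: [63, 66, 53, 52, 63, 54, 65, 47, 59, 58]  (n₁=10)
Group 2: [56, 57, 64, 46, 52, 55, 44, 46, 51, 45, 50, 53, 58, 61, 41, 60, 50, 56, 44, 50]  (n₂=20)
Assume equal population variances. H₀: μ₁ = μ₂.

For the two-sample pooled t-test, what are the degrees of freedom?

df = n₁ + n₂ − 2 = 10 + 20 − 2 = 28

degrees of freedom = 28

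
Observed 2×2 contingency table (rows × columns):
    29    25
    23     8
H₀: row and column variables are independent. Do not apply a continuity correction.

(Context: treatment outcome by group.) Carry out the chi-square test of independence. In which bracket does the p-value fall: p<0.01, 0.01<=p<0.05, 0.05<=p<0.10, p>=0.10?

p-value bracket: 0.05<=p<0.10

Row totals [54, 31], col totals [52, 33], n=85
χ² = (29−33.04)²/33.04 + (25−20.96)²/20.96 + (23−18.96)²/18.96 + (8−12.04)²/12.04 = 3.4812
df = 1
p-value (upper-tail) = 0.06207
→ bracket: 0.05<=p<0.10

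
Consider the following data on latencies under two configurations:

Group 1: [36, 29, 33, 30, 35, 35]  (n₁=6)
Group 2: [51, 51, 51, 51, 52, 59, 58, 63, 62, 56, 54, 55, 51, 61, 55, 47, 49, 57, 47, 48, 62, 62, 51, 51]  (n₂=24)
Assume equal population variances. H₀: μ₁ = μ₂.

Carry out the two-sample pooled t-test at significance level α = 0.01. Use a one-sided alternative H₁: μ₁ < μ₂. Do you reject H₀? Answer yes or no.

x̄₁=33.000, s₁=2.898, n₁=6
x̄₂=54.333, s₂=5.113, n₂=24
s_p² = [5·2.898² + 23·5.113²]/28 = 22.9762
SE = √(s_p²·(1/6+1/24)) = 2.1879
t = (33.000−54.333)/2.1879 = -9.7508
df = 28
p-value (one-sided, H₁ less) = 0.00000
At α=0.01: p < α → reject H₀

reject H₀: yes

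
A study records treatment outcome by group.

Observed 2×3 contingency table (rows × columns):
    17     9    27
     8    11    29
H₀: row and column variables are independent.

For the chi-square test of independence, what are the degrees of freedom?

degrees of freedom = 2

df = (r−1)(c−1) = (2−1)·(3−1) = 2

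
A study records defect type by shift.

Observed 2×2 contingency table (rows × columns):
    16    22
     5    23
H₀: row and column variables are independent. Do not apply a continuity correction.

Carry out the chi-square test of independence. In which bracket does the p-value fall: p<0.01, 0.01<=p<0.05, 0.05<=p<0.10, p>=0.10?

Row totals [38, 28], col totals [21, 45], n=66
χ² = (16−12.09)²/12.09 + (22−25.91)²/25.91 + (5−8.91)²/8.91 + (23−19.09)²/19.09 = 4.3693
df = 1
p-value (upper-tail) = 0.03659
→ bracket: 0.01<=p<0.05

p-value bracket: 0.01<=p<0.05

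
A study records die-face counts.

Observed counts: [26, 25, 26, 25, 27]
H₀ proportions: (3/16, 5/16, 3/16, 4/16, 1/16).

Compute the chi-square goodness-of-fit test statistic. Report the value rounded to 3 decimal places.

n = 129; E_i = n·p_i = [24.19, 40.31, 24.19, 32.25, 8.06]
χ² = (26−24.19)²/24.19 + (25−40.31)²/40.31 + (26−24.19)²/24.19 + (25−32.25)²/32.25 + (27−8.06)²/8.06 = 52.1990
df = 4

test statistic = 52.199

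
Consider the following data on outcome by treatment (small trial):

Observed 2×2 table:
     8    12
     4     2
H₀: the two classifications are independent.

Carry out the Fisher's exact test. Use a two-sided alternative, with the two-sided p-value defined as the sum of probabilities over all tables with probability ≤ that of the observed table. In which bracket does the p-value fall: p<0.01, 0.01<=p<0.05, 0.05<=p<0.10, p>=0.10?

Margins: r₁=20, r₂=6, c₁=12, c₂=14, n=26
p_obs = C(20,8)·C(6,4)/C(26,12); sum pmf over tables with pmf ≤ p_obs
p-value (two-sided) = 0.36522
→ bracket: p>=0.10

p-value bracket: p>=0.10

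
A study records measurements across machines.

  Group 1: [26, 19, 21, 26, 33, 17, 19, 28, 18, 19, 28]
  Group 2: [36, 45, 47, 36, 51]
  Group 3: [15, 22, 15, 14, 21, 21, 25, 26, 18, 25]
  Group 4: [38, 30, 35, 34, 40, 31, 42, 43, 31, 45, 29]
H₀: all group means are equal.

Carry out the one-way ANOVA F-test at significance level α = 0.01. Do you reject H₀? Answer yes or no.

reject H₀: yes

Group means [23.09, 43.00, 20.20, 36.18], grand mean 28.892
SSB = Σnᵢ(x̄ᵢ−x̄)² = 2705.422; SSW = ΣΣ(x−x̄ᵢ)² = 970.145
MSB = 2705.422/3 = 901.8074; MSW = 970.145/33 = 29.3983
F = MSB/MSW = 30.6754
df = (3, 33)
p-value (upper-tail) = 0.00000
At α=0.01: p < α → reject H₀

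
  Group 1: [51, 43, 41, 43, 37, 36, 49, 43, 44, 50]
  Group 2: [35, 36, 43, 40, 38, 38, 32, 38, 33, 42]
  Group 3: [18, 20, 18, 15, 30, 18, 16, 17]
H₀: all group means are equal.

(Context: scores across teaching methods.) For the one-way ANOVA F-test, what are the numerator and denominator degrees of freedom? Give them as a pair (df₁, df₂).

k = 3 groups, N = 28 total
df = (k−1, N−k) = (3−1, 28−3) = (2, 25)

degrees of freedom = [2, 25]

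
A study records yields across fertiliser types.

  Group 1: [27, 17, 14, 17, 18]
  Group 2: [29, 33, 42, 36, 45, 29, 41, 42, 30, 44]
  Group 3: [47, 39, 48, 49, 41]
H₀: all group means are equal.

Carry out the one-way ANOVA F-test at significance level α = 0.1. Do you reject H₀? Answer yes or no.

Group means [18.60, 37.10, 44.80], grand mean 34.400
SSB = Σnᵢ(x̄ᵢ−x̄)² = 1861.900; SSW = ΣΣ(x−x̄ᵢ)² = 550.900
MSB = 1861.900/2 = 930.9500; MSW = 550.900/17 = 32.4059
F = MSB/MSW = 28.7278
df = (2, 17)
p-value (upper-tail) = 0.00000
At α=0.1: p < α → reject H₀

reject H₀: yes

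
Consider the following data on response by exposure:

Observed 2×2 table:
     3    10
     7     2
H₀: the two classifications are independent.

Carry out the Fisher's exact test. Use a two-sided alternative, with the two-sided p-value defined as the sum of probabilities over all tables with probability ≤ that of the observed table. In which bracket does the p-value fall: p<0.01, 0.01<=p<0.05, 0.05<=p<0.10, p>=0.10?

p-value bracket: 0.01<=p<0.05

Margins: r₁=13, r₂=9, c₁=10, c₂=12, n=22
p_obs = C(13,3)·C(9,7)/C(22,10); sum pmf over tables with pmf ≤ p_obs
p-value (two-sided) = 0.02742
→ bracket: 0.01<=p<0.05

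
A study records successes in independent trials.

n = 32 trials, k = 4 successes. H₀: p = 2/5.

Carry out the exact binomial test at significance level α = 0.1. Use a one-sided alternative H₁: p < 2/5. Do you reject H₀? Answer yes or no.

reject H₀: yes

Exact binomial: n=32, k=4, p₀=2/5=0.4000
P(X≤4) from Σ C(n,i)·p₀^i·(1−p₀)^(n−i)
p-value (one-sided, H₁ less) = 0.00070
At α=0.1: p < α → reject H₀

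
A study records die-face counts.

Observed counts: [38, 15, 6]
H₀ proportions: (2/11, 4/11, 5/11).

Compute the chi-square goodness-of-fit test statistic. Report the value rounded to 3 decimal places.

n = 59; E_i = n·p_i = [10.73, 21.45, 26.82]
χ² = (38−10.73)²/10.73 + (15−21.45)²/21.45 + (6−26.82)²/26.82 = 87.4398
df = 2

test statistic = 87.440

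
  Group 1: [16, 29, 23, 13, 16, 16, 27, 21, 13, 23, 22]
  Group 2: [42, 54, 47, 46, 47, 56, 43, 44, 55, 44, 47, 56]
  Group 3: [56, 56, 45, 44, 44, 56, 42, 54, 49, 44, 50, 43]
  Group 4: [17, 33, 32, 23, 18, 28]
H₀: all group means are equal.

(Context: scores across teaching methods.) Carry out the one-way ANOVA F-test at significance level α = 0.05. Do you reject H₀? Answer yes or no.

Group means [19.91, 48.42, 48.58, 25.17], grand mean 37.415
SSB = Σnᵢ(x̄ᵢ−x̄)² = 7220.375; SSW = ΣΣ(x−x̄ᵢ)² = 1195.576
MSB = 7220.375/3 = 2406.7918; MSW = 1195.576/37 = 32.3129
F = MSB/MSW = 74.4840
df = (3, 37)
p-value (upper-tail) = 0.00000
At α=0.05: p < α → reject H₀

reject H₀: yes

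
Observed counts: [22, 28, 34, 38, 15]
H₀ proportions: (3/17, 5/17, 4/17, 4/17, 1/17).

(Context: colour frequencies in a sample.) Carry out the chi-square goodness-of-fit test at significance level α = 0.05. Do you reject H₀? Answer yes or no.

n = 137; E_i = n·p_i = [24.18, 40.29, 32.24, 32.24, 8.06]
χ² = (22−24.18)²/24.18 + (28−40.29)²/40.29 + (34−32.24)²/32.24 + (38−32.24)²/32.24 + (15−8.06)²/8.06 = 11.0530
df = 4
p-value (upper-tail) = 0.02597
At α=0.05: p < α → reject H₀

reject H₀: yes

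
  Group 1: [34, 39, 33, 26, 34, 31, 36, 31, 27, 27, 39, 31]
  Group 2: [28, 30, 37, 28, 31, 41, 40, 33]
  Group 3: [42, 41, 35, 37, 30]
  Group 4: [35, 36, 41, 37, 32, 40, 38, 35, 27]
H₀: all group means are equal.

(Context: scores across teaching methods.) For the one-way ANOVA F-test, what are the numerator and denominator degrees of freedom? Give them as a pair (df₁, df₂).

k = 4 groups, N = 34 total
df = (k−1, N−k) = (4−1, 34−4) = (3, 30)

degrees of freedom = [3, 30]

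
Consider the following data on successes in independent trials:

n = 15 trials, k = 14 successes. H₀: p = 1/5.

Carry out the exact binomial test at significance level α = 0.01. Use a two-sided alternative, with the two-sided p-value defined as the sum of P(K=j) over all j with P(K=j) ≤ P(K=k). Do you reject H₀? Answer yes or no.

reject H₀: yes

Exact binomial: n=15, k=14, p₀=1/5=0.2000
P(X=j) = C(n,j)·p₀^j·(1−p₀)^(n−j); p = Σ P(X=j) over j with P(X=j) ≤ P(X=14)
p-value (two-sided) = 0.00000
At α=0.01: p < α → reject H₀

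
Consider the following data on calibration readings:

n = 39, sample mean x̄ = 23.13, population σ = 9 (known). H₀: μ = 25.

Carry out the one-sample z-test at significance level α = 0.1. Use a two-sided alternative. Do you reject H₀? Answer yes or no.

reject H₀: no

SE = σ/√n = 9/√39 = 1.4412
z = (x̄−μ₀)/SE = (23.13−25)/1.4412 = -1.2976
p-value (two-sided) = 0.19443
At α=0.1: p ≥ α → fail to reject H₀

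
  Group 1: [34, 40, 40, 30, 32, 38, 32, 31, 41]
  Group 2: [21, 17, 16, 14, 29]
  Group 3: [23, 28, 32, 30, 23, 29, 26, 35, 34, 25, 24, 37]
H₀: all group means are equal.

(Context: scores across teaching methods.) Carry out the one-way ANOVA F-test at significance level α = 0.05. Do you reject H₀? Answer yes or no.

Group means [35.33, 19.40, 28.83], grand mean 29.269
SSB = Σnᵢ(x̄ᵢ−x̄)² = 820.249; SSW = ΣΣ(x−x̄ᵢ)² = 552.867
MSB = 820.249/2 = 410.1244; MSW = 552.867/23 = 24.0377
F = MSB/MSW = 17.0617
df = (2, 23)
p-value (upper-tail) = 0.00003
At α=0.05: p < α → reject H₀

reject H₀: yes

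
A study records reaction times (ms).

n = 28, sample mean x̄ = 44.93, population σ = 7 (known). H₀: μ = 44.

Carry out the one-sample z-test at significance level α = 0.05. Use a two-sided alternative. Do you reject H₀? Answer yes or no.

reject H₀: no

SE = σ/√n = 7/√28 = 1.3229
z = (x̄−μ₀)/SE = (44.93−44)/1.3229 = 0.7030
p-value (two-sided) = 0.48205
At α=0.05: p ≥ α → fail to reject H₀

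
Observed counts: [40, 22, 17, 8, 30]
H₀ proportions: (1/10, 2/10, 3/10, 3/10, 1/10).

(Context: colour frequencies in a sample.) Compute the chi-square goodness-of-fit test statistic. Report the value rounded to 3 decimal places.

n = 117; E_i = n·p_i = [11.70, 23.40, 35.10, 35.10, 11.70]
χ² = (40−11.70)²/11.70 + (22−23.40)²/23.40 + (17−35.10)²/35.10 + (8−35.10)²/35.10 + (30−11.70)²/11.70 = 127.4160
df = 4

test statistic = 127.416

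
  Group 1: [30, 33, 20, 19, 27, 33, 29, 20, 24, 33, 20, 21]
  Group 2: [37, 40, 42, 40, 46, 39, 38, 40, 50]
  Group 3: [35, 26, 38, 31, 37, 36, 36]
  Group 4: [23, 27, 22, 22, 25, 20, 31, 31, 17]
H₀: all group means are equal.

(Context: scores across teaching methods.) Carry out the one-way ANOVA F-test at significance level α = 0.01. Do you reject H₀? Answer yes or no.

reject H₀: yes

Group means [25.75, 41.33, 34.14, 24.22], grand mean 30.757
SSB = Σnᵢ(x̄ᵢ−x̄)² = 1772.148; SSW = ΣΣ(x−x̄ᵢ)² = 784.663
MSB = 1772.148/3 = 590.7160; MSW = 784.663/33 = 23.7777
F = MSB/MSW = 24.8433
df = (3, 33)
p-value (upper-tail) = 0.00000
At α=0.01: p < α → reject H₀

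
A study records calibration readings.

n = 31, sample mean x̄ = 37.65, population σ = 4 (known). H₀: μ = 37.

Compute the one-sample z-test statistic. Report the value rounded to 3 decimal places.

test statistic = 0.905

SE = σ/√n = 4/√31 = 0.7184
z = (x̄−μ₀)/SE = (37.65−37)/0.7184 = 0.9048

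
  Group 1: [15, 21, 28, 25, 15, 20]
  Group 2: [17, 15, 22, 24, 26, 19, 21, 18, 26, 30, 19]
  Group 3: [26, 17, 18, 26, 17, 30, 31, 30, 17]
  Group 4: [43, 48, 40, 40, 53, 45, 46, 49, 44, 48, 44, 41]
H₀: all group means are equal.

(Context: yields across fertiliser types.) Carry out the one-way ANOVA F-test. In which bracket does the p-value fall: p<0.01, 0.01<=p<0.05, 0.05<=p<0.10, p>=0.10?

Group means [20.67, 21.55, 23.56, 45.08], grand mean 29.316
SSB = Σnᵢ(x̄ᵢ−x̄)² = 4395.011; SSW = ΣΣ(x−x̄ᵢ)² = 825.199
MSB = 4395.011/3 = 1465.0037; MSW = 825.199/34 = 24.2706
F = MSB/MSW = 60.3613
df = (3, 34)
p-value (upper-tail) = 0.00000
→ bracket: p<0.01

p-value bracket: p<0.01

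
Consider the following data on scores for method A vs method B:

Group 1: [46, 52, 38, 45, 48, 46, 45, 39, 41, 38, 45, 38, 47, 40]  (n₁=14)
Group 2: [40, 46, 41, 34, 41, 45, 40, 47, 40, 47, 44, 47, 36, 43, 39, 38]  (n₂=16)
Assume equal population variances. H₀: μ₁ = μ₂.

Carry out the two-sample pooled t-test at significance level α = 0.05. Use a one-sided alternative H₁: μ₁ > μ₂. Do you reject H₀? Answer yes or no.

x̄₁=43.429, s₁=4.415, n₁=14
x̄₂=41.750, s₂=4.025, n₂=16
s_p² = [13·4.415² + 15·4.025²]/28 = 17.7296
SE = √(s_p²·(1/14+1/16)) = 1.5409
t = (43.429−41.750)/1.5409 = 1.0893
df = 28
p-value (one-sided, H₁ greater) = 0.14265
At α=0.05: p ≥ α → fail to reject H₀

reject H₀: no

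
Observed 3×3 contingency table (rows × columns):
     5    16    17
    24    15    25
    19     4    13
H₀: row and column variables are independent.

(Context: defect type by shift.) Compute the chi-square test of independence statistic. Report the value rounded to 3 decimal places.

Row totals [38, 64, 36], col totals [48, 35, 55], n=138
χ² = (5−13.22)²/13.22 + (16−9.64)²/9.64 + (17−15.14)²/15.14 + (24−22.26)²/22.26 + (15−16.23)²/16.23 + (25−25.51)²/25.51 + (19−12.52)²/12.52 + (4−9.13)²/9.13 + (13−14.35)²/14.35 = 16.1366
df = 4

test statistic = 16.137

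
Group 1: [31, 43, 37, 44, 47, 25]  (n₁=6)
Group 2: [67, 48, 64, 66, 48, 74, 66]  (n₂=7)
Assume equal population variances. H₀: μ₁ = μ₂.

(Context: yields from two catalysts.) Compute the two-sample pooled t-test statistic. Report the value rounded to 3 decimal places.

x̄₁=37.833, s₁=8.495, n₁=6
x̄₂=61.857, s₂=9.974, n₂=7
s_p² = [5·8.495² + 6·9.974²]/11 = 87.0628
SE = √(s_p²·(1/6+1/7)) = 5.1911
t = (37.833−61.857)/5.1911 = -4.6278
df = 11

test statistic = -4.628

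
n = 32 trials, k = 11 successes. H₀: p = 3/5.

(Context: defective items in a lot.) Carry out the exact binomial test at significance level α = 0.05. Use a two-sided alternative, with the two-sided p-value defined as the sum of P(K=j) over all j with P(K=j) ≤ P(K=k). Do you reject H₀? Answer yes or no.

Exact binomial: n=32, k=11, p₀=3/5=0.6000
P(X=j) = C(n,j)·p₀^j·(1−p₀)^(n−j); p = Σ P(X=j) over j with P(X=j) ≤ P(X=11)
p-value (two-sided) = 0.00371
At α=0.05: p < α → reject H₀

reject H₀: yes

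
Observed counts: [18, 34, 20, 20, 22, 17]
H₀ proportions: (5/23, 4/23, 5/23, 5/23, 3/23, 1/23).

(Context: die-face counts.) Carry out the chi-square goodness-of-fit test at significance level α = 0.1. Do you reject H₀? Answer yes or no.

n = 131; E_i = n·p_i = [28.48, 22.78, 28.48, 28.48, 17.09, 5.70]
χ² = (18−28.48)²/28.48 + (34−22.78)²/22.78 + (20−28.48)²/28.48 + (20−28.48)²/28.48 + (22−17.09)²/17.09 + (17−5.70)²/5.70 = 38.2753
df = 5
p-value (upper-tail) = 0.00000
At α=0.1: p < α → reject H₀

reject H₀: yes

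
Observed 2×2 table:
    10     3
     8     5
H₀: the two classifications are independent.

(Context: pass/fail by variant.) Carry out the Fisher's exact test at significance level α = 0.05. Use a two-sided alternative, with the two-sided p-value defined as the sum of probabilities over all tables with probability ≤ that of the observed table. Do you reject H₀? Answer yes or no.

reject H₀: no

Margins: r₁=13, r₂=13, c₁=18, c₂=8, n=26
p_obs = C(13,10)·C(13,8)/C(26,18); sum pmf over tables with pmf ≤ p_obs
p-value (two-sided) = 0.67277
At α=0.05: p ≥ α → fail to reject H₀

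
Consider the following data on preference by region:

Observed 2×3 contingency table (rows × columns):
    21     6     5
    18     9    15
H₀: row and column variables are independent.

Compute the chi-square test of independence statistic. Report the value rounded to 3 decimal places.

test statistic = 4.563

Row totals [32, 42], col totals [39, 15, 20], n=74
χ² = (21−16.86)²/16.86 + (6−6.49)²/6.49 + (5−8.65)²/8.65 + (18−22.14)²/22.14 + (9−8.51)²/8.51 + (15−11.35)²/11.35 = 4.5627
df = 2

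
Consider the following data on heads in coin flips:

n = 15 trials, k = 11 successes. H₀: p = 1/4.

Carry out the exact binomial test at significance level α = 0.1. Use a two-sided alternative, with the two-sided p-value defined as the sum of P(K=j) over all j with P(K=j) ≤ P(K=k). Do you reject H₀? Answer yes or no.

Exact binomial: n=15, k=11, p₀=1/4=0.2500
P(X=j) = C(n,j)·p₀^j·(1−p₀)^(n−j); p = Σ P(X=j) over j with P(X=j) ≤ P(X=11)
p-value (two-sided) = 0.00012
At α=0.1: p < α → reject H₀

reject H₀: yes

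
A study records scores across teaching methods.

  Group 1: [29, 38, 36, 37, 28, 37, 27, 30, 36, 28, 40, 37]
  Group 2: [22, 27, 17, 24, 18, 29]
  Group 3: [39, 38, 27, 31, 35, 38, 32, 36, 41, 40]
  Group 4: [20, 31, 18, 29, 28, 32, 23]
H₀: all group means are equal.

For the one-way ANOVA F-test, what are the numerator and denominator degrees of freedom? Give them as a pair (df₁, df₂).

k = 4 groups, N = 35 total
df = (k−1, N−k) = (4−1, 35−4) = (3, 31)

degrees of freedom = [3, 31]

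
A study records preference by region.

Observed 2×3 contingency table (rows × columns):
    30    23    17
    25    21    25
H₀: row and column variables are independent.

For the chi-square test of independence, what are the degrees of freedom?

degrees of freedom = 2

df = (r−1)(c−1) = (2−1)·(3−1) = 2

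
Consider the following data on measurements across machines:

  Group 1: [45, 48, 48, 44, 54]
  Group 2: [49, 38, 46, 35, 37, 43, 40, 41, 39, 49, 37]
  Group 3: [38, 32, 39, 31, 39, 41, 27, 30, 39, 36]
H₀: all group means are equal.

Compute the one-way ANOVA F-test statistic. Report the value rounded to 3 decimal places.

Group means [47.80, 41.27, 35.20], grand mean 40.192
SSB = Σnᵢ(x̄ᵢ−x̄)² = 551.457; SSW = ΣΣ(x−x̄ᵢ)² = 506.582
MSB = 551.457/2 = 275.7283; MSW = 506.582/23 = 22.0253
F = MSB/MSW = 12.5187
df = (2, 23)

test statistic = 12.519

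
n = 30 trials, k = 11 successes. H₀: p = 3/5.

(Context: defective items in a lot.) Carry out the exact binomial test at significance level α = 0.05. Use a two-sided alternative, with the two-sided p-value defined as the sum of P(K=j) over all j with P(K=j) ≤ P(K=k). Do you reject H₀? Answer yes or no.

Exact binomial: n=30, k=11, p₀=3/5=0.6000
P(X=j) = C(n,j)·p₀^j·(1−p₀)^(n−j); p = Σ P(X=j) over j with P(X=j) ≤ P(X=11)
p-value (two-sided) = 0.01396
At α=0.05: p < α → reject H₀

reject H₀: yes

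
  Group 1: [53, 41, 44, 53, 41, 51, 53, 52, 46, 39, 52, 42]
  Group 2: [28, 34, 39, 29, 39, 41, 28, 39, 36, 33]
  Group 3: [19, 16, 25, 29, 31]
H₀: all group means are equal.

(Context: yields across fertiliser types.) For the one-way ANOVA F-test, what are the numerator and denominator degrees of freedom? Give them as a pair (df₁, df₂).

degrees of freedom = [2, 24]

k = 3 groups, N = 27 total
df = (k−1, N−k) = (3−1, 27−3) = (2, 24)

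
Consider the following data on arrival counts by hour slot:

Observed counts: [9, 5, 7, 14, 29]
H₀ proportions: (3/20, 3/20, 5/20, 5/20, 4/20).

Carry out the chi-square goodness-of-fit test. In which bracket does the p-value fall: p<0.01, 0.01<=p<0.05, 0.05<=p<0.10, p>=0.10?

n = 64; E_i = n·p_i = [9.60, 9.60, 16.00, 16.00, 12.80]
χ² = (9−9.60)²/9.60 + (5−9.60)²/9.60 + (7−16.00)²/16.00 + (14−16.00)²/16.00 + (29−12.80)²/12.80 = 28.0573
df = 4
p-value (upper-tail) = 0.00001
→ bracket: p<0.01

p-value bracket: p<0.01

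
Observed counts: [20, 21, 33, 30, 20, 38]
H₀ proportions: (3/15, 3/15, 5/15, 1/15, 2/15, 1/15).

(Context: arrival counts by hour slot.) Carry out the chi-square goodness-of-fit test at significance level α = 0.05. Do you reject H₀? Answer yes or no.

n = 162; E_i = n·p_i = [32.40, 32.40, 54.00, 10.80, 21.60, 10.80]
χ² = (20−32.40)²/32.40 + (21−32.40)²/32.40 + (33−54.00)²/54.00 + (30−10.80)²/10.80 + (20−21.60)²/21.60 + (38−10.80)²/10.80 = 119.6790
df = 5
p-value (upper-tail) = 0.00000
At α=0.05: p < α → reject H₀

reject H₀: yes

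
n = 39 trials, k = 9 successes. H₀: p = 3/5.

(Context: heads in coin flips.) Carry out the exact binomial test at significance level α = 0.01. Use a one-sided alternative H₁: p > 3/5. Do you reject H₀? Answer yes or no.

Exact binomial: n=39, k=9, p₀=3/5=0.6000
P(X≥9) from Σ C(n,i)·p₀^i·(1−p₀)^(n−i)
p-value (one-sided, H₁ greater) = 1.00000
At α=0.01: p ≥ α → fail to reject H₀

reject H₀: no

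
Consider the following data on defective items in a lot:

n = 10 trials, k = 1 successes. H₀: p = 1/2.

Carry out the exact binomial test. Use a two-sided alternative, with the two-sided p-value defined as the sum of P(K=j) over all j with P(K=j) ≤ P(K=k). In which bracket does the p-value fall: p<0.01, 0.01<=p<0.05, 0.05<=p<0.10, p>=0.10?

p-value bracket: 0.01<=p<0.05

Exact binomial: n=10, k=1, p₀=1/2=0.5000
P(X=j) = C(n,j)·p₀^j·(1−p₀)^(n−j); p = Σ P(X=j) over j with P(X=j) ≤ P(X=1)
p-value (two-sided) = 0.02148
→ bracket: 0.01<=p<0.05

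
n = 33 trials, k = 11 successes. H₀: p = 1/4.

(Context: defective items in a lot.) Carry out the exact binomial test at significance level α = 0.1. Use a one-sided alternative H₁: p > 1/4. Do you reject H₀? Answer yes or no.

Exact binomial: n=33, k=11, p₀=1/4=0.2500
P(X≥11) from Σ C(n,i)·p₀^i·(1−p₀)^(n−i)
p-value (one-sided, H₁ greater) = 0.18103
At α=0.1: p ≥ α → fail to reject H₀

reject H₀: no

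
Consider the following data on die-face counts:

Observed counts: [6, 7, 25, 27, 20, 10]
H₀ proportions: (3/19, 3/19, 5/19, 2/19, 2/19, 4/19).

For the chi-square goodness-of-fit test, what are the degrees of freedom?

df = k − 1 = 6 − 1 = 5

degrees of freedom = 5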